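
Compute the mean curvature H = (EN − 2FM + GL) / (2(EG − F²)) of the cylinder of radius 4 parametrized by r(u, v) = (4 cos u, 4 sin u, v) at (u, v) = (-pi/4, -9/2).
H = -1/8

With E = 16, F = 0, G = 1, L = -4, M = 0, N = 0, assemble
  H = (EN − 2FM + GL) / (2(EG − F²)) = -1/8.
At (u, v) = (-pi/4, -9/2): H = -1/8.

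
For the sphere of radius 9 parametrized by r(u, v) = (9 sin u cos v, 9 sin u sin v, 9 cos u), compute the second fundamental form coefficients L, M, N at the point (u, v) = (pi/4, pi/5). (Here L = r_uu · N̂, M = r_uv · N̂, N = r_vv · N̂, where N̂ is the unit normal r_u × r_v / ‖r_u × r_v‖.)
L = -9;  M = 0;  N = -9/2

Compute the unit normal N̂(u, v) = (sin(u)^2*cos(v)/Abs(sin(u)), sin(u)^2*sin(v)/Abs(sin(u)), sin(2*u)/(2*Abs(sin(u)))), and the second partials r_uu, r_uv, r_vv. Take dot products:
  L(u, v) = r_uu · N̂ = -9*sin(u)/Abs(sin(u)),
  M(u, v) = r_uv · N̂ = 0,
  N(u, v) = r_vv · N̂ = -9*sin(u)^3/Abs(sin(u)).
Evaluating at (u, v) = (pi/4, pi/5):
  L = -9, M = 0, N = -9/2.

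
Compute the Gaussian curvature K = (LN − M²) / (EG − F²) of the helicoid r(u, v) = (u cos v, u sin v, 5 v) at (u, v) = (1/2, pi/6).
K = -400/10201

Coefficients of the first fundamental form: E = 1, F = 0, G = u^2 + 25.
Coefficients of the second fundamental form: L = 0, M = -5/sqrt(u^2 + 25), N = 0.
Assemble K = (LN − M²)/(EG − F²) = -25/(u^2 + 25)^2. At (u, v) = (1/2, pi/6): K = -400/10201.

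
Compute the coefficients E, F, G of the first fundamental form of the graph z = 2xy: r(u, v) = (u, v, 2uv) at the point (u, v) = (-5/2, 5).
E = 101;  F = -50;  G = 26

Partials: r_u = (1, 0, 2*v), r_v = (0, 1, 2*u). As functions of (u, v):
  E = r_u · r_u = 4*v^2 + 1,
  F = r_u · r_v = 4*u*v,
  G = r_v · r_v = 4*u^2 + 1.
Evaluating at (u, v) = (-5/2, 5): E = 101, F = -50, G = 26.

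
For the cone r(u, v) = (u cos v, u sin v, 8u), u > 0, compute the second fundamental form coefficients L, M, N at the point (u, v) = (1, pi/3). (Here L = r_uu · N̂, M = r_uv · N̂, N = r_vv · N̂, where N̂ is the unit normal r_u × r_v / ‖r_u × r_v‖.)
L = 0;  M = 0;  N = 8*sqrt(65)/65

Compute the unit normal N̂(u, v) = (-8*sqrt(65)*u*cos(v)/(65*Abs(u)), -8*sqrt(65)*u*sin(v)/(65*Abs(u)), sqrt(65)*u/(65*Abs(u))), and the second partials r_uu, r_uv, r_vv. Take dot products:
  L(u, v) = r_uu · N̂ = 0,
  M(u, v) = r_uv · N̂ = 0,
  N(u, v) = r_vv · N̂ = 8*sqrt(65)*u^2/(65*Abs(u)).
Evaluating at (u, v) = (1, pi/3):
  L = 0, M = 0, N = 8*sqrt(65)/65.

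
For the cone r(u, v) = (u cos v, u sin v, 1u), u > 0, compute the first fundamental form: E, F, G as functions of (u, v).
E = 2;  F = 0;  G = u^2

Compute partials: r_u = (cos(v), sin(v), 1), r_v = (-u*sin(v), u*cos(v), 0). Then
  E = r_u · r_u = 2,
  F = r_u · r_v = 0,
  G = r_v · r_v = u^2.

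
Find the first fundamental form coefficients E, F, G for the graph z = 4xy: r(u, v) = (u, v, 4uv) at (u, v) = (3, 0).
E = 1;  F = 0;  G = 145

Partials: r_u = (1, 0, 4*v), r_v = (0, 1, 4*u). As functions of (u, v):
  E = r_u · r_u = 16*v^2 + 1,
  F = r_u · r_v = 16*u*v,
  G = r_v · r_v = 16*u^2 + 1.
Evaluating at (u, v) = (3, 0): E = 1, F = 0, G = 145.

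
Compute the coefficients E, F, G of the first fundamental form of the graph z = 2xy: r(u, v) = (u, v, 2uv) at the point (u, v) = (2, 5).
E = 101;  F = 40;  G = 17

Partials: r_u = (1, 0, 2*v), r_v = (0, 1, 2*u). As functions of (u, v):
  E = r_u · r_u = 4*v^2 + 1,
  F = r_u · r_v = 4*u*v,
  G = r_v · r_v = 4*u^2 + 1.
Evaluating at (u, v) = (2, 5): E = 101, F = 40, G = 17.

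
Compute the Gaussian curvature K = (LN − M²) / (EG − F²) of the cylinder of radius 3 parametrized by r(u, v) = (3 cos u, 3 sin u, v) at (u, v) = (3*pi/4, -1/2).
K = 0

Coefficients of the first fundamental form: E = 9, F = 0, G = 1.
Coefficients of the second fundamental form: L = -3, M = 0, N = 0.
Assemble K = (LN − M²)/(EG − F²) = 0. At (u, v) = (3*pi/4, -1/2): K = 0.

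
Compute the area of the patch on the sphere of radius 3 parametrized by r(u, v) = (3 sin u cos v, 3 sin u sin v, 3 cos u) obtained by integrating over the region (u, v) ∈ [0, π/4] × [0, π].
Area = 9*pi*(2 - sqrt(2))/2

Area = ∫∫ √(EG − F²) du dv with √(EG − F²) = 9*Abs(sin(u)). Integrating over [0, π/4] × [0, π] gives 9*pi*(2 - sqrt(2))/2.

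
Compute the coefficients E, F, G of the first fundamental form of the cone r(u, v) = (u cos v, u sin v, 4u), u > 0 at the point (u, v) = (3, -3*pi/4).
E = 17;  F = 0;  G = 9

Partials: r_u = (cos(v), sin(v), 4), r_v = (-u*sin(v), u*cos(v), 0). As functions of (u, v):
  E = r_u · r_u = 17,
  F = r_u · r_v = 0,
  G = r_v · r_v = u^2.
Evaluating at (u, v) = (3, -3*pi/4): E = 17, F = 0, G = 9.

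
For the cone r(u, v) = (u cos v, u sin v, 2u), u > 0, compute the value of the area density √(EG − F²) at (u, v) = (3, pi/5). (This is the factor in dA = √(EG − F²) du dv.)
√(EG − F²)|_{(3, pi/5)} = 3*sqrt(5)

E = 5, F = 0, G = u^2, so EG − F² = 5*u^2. Taking the positive square root: √(EG − F²) = sqrt(5)*Abs(u). At (u, v) = (3, pi/5): 3*sqrt(5).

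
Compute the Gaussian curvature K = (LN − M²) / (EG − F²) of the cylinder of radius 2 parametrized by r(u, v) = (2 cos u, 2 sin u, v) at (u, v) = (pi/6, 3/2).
K = 0

Coefficients of the first fundamental form: E = 4, F = 0, G = 1.
Coefficients of the second fundamental form: L = -2, M = 0, N = 0.
Assemble K = (LN − M²)/(EG − F²) = 0. At (u, v) = (pi/6, 3/2): K = 0.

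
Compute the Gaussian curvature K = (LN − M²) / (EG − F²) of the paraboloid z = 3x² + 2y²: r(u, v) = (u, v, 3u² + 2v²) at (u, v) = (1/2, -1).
K = 6/169

Coefficients of the first fundamental form: E = 36*u^2 + 1, F = 24*u*v, G = 16*v^2 + 1.
Coefficients of the second fundamental form: L = 6/sqrt(36*u^2 + 16*v^2 + 1), M = 0, N = 4/sqrt(36*u^2 + 16*v^2 + 1).
Assemble K = (LN − M²)/(EG − F²) = 24/(1296*u^4 + 1152*u^2*v^2 + 72*u^2 + 256*v^4 + 32*v^2 + 1). At (u, v) = (1/2, -1): K = 6/169.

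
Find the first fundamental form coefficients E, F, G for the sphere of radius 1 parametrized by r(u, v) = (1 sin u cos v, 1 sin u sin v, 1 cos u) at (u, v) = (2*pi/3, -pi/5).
E = 1;  F = 0;  G = 3/4

Partials: r_u = (cos(u)*cos(v), sin(v)*cos(u), -sin(u)), r_v = (-sin(u)*sin(v), sin(u)*cos(v), 0). As functions of (u, v):
  E = r_u · r_u = 1,
  F = r_u · r_v = 0,
  G = r_v · r_v = sin(u)^2.
Evaluating at (u, v) = (2*pi/3, -pi/5): E = 1, F = 0, G = 3/4.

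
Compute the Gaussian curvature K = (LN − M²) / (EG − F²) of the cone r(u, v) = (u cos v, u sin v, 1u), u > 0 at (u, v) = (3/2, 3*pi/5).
K = 0

Coefficients of the first fundamental form: E = 2, F = 0, G = u^2.
Coefficients of the second fundamental form: L = 0, M = 0, N = sqrt(2)*u^2/(2*Abs(u)).
Assemble K = (LN − M²)/(EG − F²) = 0. At (u, v) = (3/2, 3*pi/5): K = 0.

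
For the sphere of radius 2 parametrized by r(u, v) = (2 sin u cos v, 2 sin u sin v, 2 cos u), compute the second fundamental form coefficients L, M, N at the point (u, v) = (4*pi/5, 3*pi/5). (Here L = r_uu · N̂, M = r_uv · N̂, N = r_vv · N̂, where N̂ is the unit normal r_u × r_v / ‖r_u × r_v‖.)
L = -2;  M = 0;  N = -5/4 + sqrt(5)/4

Compute the unit normal N̂(u, v) = (sin(u)^2*cos(v)/Abs(sin(u)), sin(u)^2*sin(v)/Abs(sin(u)), sin(2*u)/(2*Abs(sin(u)))), and the second partials r_uu, r_uv, r_vv. Take dot products:
  L(u, v) = r_uu · N̂ = -2*sin(u)/Abs(sin(u)),
  M(u, v) = r_uv · N̂ = 0,
  N(u, v) = r_vv · N̂ = -2*sin(u)^3/Abs(sin(u)).
Evaluating at (u, v) = (4*pi/5, 3*pi/5):
  L = -2, M = 0, N = -5/4 + sqrt(5)/4.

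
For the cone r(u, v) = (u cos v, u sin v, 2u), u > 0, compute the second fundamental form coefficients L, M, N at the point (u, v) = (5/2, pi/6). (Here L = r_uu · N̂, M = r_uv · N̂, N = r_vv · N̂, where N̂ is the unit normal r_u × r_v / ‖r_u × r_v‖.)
L = 0;  M = 0;  N = sqrt(5)

Compute the unit normal N̂(u, v) = (-2*sqrt(5)*u*cos(v)/(5*Abs(u)), -2*sqrt(5)*u*sin(v)/(5*Abs(u)), sqrt(5)*u/(5*Abs(u))), and the second partials r_uu, r_uv, r_vv. Take dot products:
  L(u, v) = r_uu · N̂ = 0,
  M(u, v) = r_uv · N̂ = 0,
  N(u, v) = r_vv · N̂ = 2*sqrt(5)*u^2/(5*Abs(u)).
Evaluating at (u, v) = (5/2, pi/6):
  L = 0, M = 0, N = sqrt(5).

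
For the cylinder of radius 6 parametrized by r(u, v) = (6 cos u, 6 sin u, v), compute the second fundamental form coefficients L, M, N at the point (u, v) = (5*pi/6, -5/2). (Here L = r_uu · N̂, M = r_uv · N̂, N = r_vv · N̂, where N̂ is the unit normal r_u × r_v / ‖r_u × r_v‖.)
L = -6;  M = 0;  N = 0

Compute the unit normal N̂(u, v) = (cos(u), sin(u), 0), and the second partials r_uu, r_uv, r_vv. Take dot products:
  L(u, v) = r_uu · N̂ = -6,
  M(u, v) = r_uv · N̂ = 0,
  N(u, v) = r_vv · N̂ = 0.
Evaluating at (u, v) = (5*pi/6, -5/2):
  L = -6, M = 0, N = 0.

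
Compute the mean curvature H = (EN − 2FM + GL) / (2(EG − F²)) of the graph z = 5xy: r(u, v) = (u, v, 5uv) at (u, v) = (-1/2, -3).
H = -1500*sqrt(929)/863041

With E = 25*v^2 + 1, F = 25*u*v, G = 25*u^2 + 1, L = 0, M = 5/sqrt(25*u^2 + 25*v^2 + 1), N = 0, assemble
  H = (EN − 2FM + GL) / (2(EG − F²)) = -125*u*v/(25*u^2 + 25*v^2 + 1)^(3/2).
At (u, v) = (-1/2, -3): H = -1500*sqrt(929)/863041.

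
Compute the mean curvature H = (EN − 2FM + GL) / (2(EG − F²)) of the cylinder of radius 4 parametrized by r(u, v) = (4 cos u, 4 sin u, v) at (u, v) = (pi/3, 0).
H = -1/8

With E = 16, F = 0, G = 1, L = -4, M = 0, N = 0, assemble
  H = (EN − 2FM + GL) / (2(EG − F²)) = -1/8.
At (u, v) = (pi/3, 0): H = -1/8.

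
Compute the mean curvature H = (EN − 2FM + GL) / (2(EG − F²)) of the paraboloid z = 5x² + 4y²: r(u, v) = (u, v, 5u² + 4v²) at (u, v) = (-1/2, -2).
H = 463*sqrt(282)/26508

With E = 100*u^2 + 1, F = 80*u*v, G = 64*v^2 + 1, L = 10/sqrt(100*u^2 + 64*v^2 + 1), M = 0, N = 8/sqrt(100*u^2 + 64*v^2 + 1), assemble
  H = (EN − 2FM + GL) / (2(EG − F²)) = (400*u^2 + 320*v^2 + 9)/(100*u^2 + 64*v^2 + 1)^(3/2).
At (u, v) = (-1/2, -2): H = 463*sqrt(282)/26508.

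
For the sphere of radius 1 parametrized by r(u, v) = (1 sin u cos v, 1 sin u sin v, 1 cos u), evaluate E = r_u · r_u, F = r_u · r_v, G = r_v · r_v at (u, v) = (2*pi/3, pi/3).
E = 1;  F = 0;  G = 3/4

Partials: r_u = (cos(u)*cos(v), sin(v)*cos(u), -sin(u)), r_v = (-sin(u)*sin(v), sin(u)*cos(v), 0). As functions of (u, v):
  E = r_u · r_u = 1,
  F = r_u · r_v = 0,
  G = r_v · r_v = sin(u)^2.
Evaluating at (u, v) = (2*pi/3, pi/3): E = 1, F = 0, G = 3/4.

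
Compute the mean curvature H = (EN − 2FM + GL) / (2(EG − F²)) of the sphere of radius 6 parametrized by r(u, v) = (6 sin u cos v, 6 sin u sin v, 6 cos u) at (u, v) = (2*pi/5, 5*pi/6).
H = -1/6

With E = 36, F = 0, G = 36*sin(u)^2, L = -6*sin(u)/Abs(sin(u)), M = 0, N = -6*sin(u)^3/Abs(sin(u)), assemble
  H = (EN − 2FM + GL) / (2(EG − F²)) = -sin(u)/(6*Abs(sin(u))).
At (u, v) = (2*pi/5, 5*pi/6): H = -1/6.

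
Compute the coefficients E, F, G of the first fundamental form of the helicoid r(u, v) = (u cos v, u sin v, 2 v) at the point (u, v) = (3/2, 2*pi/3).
E = 1;  F = 0;  G = 25/4

Partials: r_u = (cos(v), sin(v), 0), r_v = (-u*sin(v), u*cos(v), 2). As functions of (u, v):
  E = r_u · r_u = 1,
  F = r_u · r_v = 0,
  G = r_v · r_v = u^2 + 4.
Evaluating at (u, v) = (3/2, 2*pi/3): E = 1, F = 0, G = 25/4.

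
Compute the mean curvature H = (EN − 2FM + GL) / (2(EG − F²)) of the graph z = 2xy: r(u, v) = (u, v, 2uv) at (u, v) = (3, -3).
H = 72*sqrt(73)/5329

With E = 4*v^2 + 1, F = 4*u*v, G = 4*u^2 + 1, L = 0, M = 2/sqrt(4*u^2 + 4*v^2 + 1), N = 0, assemble
  H = (EN − 2FM + GL) / (2(EG − F²)) = -8*u*v/(4*u^2 + 4*v^2 + 1)^(3/2).
At (u, v) = (3, -3): H = 72*sqrt(73)/5329.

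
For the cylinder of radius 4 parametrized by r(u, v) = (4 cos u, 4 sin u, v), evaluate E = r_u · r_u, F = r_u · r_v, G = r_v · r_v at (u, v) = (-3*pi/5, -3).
E = 16;  F = 0;  G = 1

Partials: r_u = (-4*sin(u), 4*cos(u), 0), r_v = (0, 0, 1). As functions of (u, v):
  E = r_u · r_u = 16,
  F = r_u · r_v = 0,
  G = r_v · r_v = 1.
Evaluating at (u, v) = (-3*pi/5, -3): E = 16, F = 0, G = 1.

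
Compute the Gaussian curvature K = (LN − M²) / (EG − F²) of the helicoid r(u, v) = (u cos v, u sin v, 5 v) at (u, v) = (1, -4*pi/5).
K = -25/676

Coefficients of the first fundamental form: E = 1, F = 0, G = u^2 + 25.
Coefficients of the second fundamental form: L = 0, M = -5/sqrt(u^2 + 25), N = 0.
Assemble K = (LN − M²)/(EG − F²) = -25/(u^2 + 25)^2. At (u, v) = (1, -4*pi/5): K = -25/676.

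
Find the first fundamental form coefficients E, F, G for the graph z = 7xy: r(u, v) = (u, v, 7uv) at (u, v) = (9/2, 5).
E = 1226;  F = 2205/2;  G = 3973/4

Partials: r_u = (1, 0, 7*v), r_v = (0, 1, 7*u). As functions of (u, v):
  E = r_u · r_u = 49*v^2 + 1,
  F = r_u · r_v = 49*u*v,
  G = r_v · r_v = 49*u^2 + 1.
Evaluating at (u, v) = (9/2, 5): E = 1226, F = 2205/2, G = 3973/4.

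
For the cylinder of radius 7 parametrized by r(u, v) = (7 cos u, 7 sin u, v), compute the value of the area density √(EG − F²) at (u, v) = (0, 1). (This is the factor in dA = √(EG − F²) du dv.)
√(EG − F²)|_{(0, 1)} = 7

E = 49, F = 0, G = 1, so EG − F² = 49. Taking the positive square root: √(EG − F²) = 7. At (u, v) = (0, 1): 7.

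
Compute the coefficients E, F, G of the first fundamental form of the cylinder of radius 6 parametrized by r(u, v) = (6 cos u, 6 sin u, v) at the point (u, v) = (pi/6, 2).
E = 36;  F = 0;  G = 1

Partials: r_u = (-6*sin(u), 6*cos(u), 0), r_v = (0, 0, 1). As functions of (u, v):
  E = r_u · r_u = 36,
  F = r_u · r_v = 0,
  G = r_v · r_v = 1.
Evaluating at (u, v) = (pi/6, 2): E = 36, F = 0, G = 1.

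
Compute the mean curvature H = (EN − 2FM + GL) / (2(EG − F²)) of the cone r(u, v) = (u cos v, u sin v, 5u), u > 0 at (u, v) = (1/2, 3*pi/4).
H = 5*sqrt(26)/26

With E = 26, F = 0, G = u^2, L = 0, M = 0, N = 5*sqrt(26)*u^2/(26*Abs(u)), assemble
  H = (EN − 2FM + GL) / (2(EG − F²)) = 5*sqrt(26)/(52*Abs(u)).
At (u, v) = (1/2, 3*pi/4): H = 5*sqrt(26)/26.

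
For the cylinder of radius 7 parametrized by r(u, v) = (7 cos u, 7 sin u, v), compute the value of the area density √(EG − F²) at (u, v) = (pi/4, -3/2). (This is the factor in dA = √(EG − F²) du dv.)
√(EG − F²)|_{(pi/4, -3/2)} = 7

E = 49, F = 0, G = 1, so EG − F² = 49. Taking the positive square root: √(EG − F²) = 7. At (u, v) = (pi/4, -3/2): 7.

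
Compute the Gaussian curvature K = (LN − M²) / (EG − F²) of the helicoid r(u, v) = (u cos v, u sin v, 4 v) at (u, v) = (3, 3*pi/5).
K = -16/625

Coefficients of the first fundamental form: E = 1, F = 0, G = u^2 + 16.
Coefficients of the second fundamental form: L = 0, M = -4/sqrt(u^2 + 16), N = 0.
Assemble K = (LN − M²)/(EG − F²) = -16/(u^2 + 16)^2. At (u, v) = (3, 3*pi/5): K = -16/625.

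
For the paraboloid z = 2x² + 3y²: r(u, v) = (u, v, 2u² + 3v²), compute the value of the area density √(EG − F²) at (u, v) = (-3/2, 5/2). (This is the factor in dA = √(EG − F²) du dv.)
√(EG − F²)|_{(-3/2, 5/2)} = sqrt(262)

E = 16*u^2 + 1, F = 24*u*v, G = 36*v^2 + 1, so EG − F² = 16*u^2 + 36*v^2 + 1. Taking the positive square root: √(EG − F²) = sqrt(16*u^2 + 36*v^2 + 1). At (u, v) = (-3/2, 5/2): sqrt(262).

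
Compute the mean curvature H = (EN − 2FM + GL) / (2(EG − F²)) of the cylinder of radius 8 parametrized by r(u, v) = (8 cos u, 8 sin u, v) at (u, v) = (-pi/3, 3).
H = -1/16

With E = 64, F = 0, G = 1, L = -8, M = 0, N = 0, assemble
  H = (EN − 2FM + GL) / (2(EG − F²)) = -1/16.
At (u, v) = (-pi/3, 3): H = -1/16.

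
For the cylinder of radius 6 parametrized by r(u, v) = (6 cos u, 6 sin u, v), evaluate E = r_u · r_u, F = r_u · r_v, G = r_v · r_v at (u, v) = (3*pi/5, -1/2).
E = 36;  F = 0;  G = 1

Partials: r_u = (-6*sin(u), 6*cos(u), 0), r_v = (0, 0, 1). As functions of (u, v):
  E = r_u · r_u = 36,
  F = r_u · r_v = 0,
  G = r_v · r_v = 1.
Evaluating at (u, v) = (3*pi/5, -1/2): E = 36, F = 0, G = 1.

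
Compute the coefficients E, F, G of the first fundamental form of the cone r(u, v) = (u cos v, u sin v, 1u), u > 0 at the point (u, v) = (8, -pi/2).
E = 2;  F = 0;  G = 64

Partials: r_u = (cos(v), sin(v), 1), r_v = (-u*sin(v), u*cos(v), 0). As functions of (u, v):
  E = r_u · r_u = 2,
  F = r_u · r_v = 0,
  G = r_v · r_v = u^2.
Evaluating at (u, v) = (8, -pi/2): E = 2, F = 0, G = 64.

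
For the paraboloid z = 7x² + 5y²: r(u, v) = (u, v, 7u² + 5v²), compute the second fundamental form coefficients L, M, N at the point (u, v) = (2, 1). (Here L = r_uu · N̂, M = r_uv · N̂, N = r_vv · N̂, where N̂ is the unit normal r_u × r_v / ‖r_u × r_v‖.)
L = 14*sqrt(885)/885;  M = 0;  N = 2*sqrt(885)/177

Compute the unit normal N̂(u, v) = (-14*u/sqrt(196*u^2 + 100*v^2 + 1), -10*v/sqrt(196*u^2 + 100*v^2 + 1), 1/sqrt(196*u^2 + 100*v^2 + 1)), and the second partials r_uu, r_uv, r_vv. Take dot products:
  L(u, v) = r_uu · N̂ = 14/sqrt(196*u^2 + 100*v^2 + 1),
  M(u, v) = r_uv · N̂ = 0,
  N(u, v) = r_vv · N̂ = 10/sqrt(196*u^2 + 100*v^2 + 1).
Evaluating at (u, v) = (2, 1):
  L = 14*sqrt(885)/885, M = 0, N = 2*sqrt(885)/177.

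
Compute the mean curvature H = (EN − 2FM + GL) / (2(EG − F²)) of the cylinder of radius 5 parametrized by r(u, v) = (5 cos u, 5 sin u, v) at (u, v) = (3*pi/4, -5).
H = -1/10

With E = 25, F = 0, G = 1, L = -5, M = 0, N = 0, assemble
  H = (EN − 2FM + GL) / (2(EG − F²)) = -1/10.
At (u, v) = (3*pi/4, -5): H = -1/10.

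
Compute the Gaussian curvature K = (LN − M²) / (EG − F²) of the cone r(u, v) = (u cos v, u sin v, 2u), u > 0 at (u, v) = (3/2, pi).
K = 0

Coefficients of the first fundamental form: E = 5, F = 0, G = u^2.
Coefficients of the second fundamental form: L = 0, M = 0, N = 2*sqrt(5)*u^2/(5*Abs(u)).
Assemble K = (LN − M²)/(EG − F²) = 0. At (u, v) = (3/2, pi): K = 0.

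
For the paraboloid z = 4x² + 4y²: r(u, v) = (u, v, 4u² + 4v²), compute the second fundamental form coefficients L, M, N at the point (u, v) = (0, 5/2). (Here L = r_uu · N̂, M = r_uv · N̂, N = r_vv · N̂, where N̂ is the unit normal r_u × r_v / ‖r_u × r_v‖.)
L = 8*sqrt(401)/401;  M = 0;  N = 8*sqrt(401)/401

Compute the unit normal N̂(u, v) = (-8*u/sqrt(64*u^2 + 64*v^2 + 1), -8*v/sqrt(64*u^2 + 64*v^2 + 1), 1/sqrt(64*u^2 + 64*v^2 + 1)), and the second partials r_uu, r_uv, r_vv. Take dot products:
  L(u, v) = r_uu · N̂ = 8/sqrt(64*u^2 + 64*v^2 + 1),
  M(u, v) = r_uv · N̂ = 0,
  N(u, v) = r_vv · N̂ = 8/sqrt(64*u^2 + 64*v^2 + 1).
Evaluating at (u, v) = (0, 5/2):
  L = 8*sqrt(401)/401, M = 0, N = 8*sqrt(401)/401.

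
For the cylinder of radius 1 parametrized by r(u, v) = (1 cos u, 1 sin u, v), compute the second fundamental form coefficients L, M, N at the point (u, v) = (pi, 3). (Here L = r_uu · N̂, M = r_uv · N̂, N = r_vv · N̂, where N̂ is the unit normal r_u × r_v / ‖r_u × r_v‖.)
L = -1;  M = 0;  N = 0

Compute the unit normal N̂(u, v) = (cos(u), sin(u), 0), and the second partials r_uu, r_uv, r_vv. Take dot products:
  L(u, v) = r_uu · N̂ = -1,
  M(u, v) = r_uv · N̂ = 0,
  N(u, v) = r_vv · N̂ = 0.
Evaluating at (u, v) = (pi, 3):
  L = -1, M = 0, N = 0.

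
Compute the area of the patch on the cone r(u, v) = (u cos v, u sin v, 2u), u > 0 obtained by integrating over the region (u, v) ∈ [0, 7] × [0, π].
Area = 49*sqrt(5)*pi/2

Area = ∫∫ √(EG − F²) du dv with √(EG − F²) = sqrt(5)*Abs(u). Integrating over [0, 7] × [0, π] gives 49*sqrt(5)*pi/2.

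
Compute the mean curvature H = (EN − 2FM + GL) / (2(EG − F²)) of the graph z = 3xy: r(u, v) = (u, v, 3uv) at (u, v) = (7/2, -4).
H = 3024*sqrt(1021)/1042441

With E = 9*v^2 + 1, F = 9*u*v, G = 9*u^2 + 1, L = 0, M = 3/sqrt(9*u^2 + 9*v^2 + 1), N = 0, assemble
  H = (EN − 2FM + GL) / (2(EG − F²)) = -27*u*v/(9*u^2 + 9*v^2 + 1)^(3/2).
At (u, v) = (7/2, -4): H = 3024*sqrt(1021)/1042441.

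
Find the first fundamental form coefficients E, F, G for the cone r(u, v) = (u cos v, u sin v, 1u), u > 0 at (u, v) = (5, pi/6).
E = 2;  F = 0;  G = 25

Partials: r_u = (cos(v), sin(v), 1), r_v = (-u*sin(v), u*cos(v), 0). As functions of (u, v):
  E = r_u · r_u = 2,
  F = r_u · r_v = 0,
  G = r_v · r_v = u^2.
Evaluating at (u, v) = (5, pi/6): E = 2, F = 0, G = 25.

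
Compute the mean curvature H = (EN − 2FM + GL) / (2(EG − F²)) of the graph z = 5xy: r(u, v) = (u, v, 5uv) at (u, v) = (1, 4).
H = -125*sqrt(426)/45369

With E = 25*v^2 + 1, F = 25*u*v, G = 25*u^2 + 1, L = 0, M = 5/sqrt(25*u^2 + 25*v^2 + 1), N = 0, assemble
  H = (EN − 2FM + GL) / (2(EG − F²)) = -125*u*v/(25*u^2 + 25*v^2 + 1)^(3/2).
At (u, v) = (1, 4): H = -125*sqrt(426)/45369.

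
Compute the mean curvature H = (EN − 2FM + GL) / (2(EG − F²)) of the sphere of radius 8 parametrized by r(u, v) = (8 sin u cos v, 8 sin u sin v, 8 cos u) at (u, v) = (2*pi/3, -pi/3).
H = -1/8

With E = 64, F = 0, G = 64*sin(u)^2, L = -8*sin(u)/Abs(sin(u)), M = 0, N = -8*sin(u)^3/Abs(sin(u)), assemble
  H = (EN − 2FM + GL) / (2(EG − F²)) = -sin(u)/(8*Abs(sin(u))).
At (u, v) = (2*pi/3, -pi/3): H = -1/8.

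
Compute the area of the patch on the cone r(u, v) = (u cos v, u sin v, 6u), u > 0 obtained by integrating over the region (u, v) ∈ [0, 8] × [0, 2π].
Area = 64*sqrt(37)*pi

Area = ∫∫ √(EG − F²) du dv with √(EG − F²) = sqrt(37)*Abs(u). Integrating over [0, 8] × [0, 2π] gives 64*sqrt(37)*pi.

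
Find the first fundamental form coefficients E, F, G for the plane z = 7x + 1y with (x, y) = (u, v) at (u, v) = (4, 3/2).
E = 50;  F = 7;  G = 2

Partials: r_u = (1, 0, 7), r_v = (0, 1, 1). As functions of (u, v):
  E = r_u · r_u = 50,
  F = r_u · r_v = 7,
  G = r_v · r_v = 2.
Evaluating at (u, v) = (4, 3/2): E = 50, F = 7, G = 2.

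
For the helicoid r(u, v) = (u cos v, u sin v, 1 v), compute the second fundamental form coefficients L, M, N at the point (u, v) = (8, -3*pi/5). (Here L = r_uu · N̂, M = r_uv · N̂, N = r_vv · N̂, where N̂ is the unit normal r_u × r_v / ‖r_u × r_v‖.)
L = 0;  M = -sqrt(65)/65;  N = 0

Compute the unit normal N̂(u, v) = (sin(v)/sqrt(u^2 + 1), -cos(v)/sqrt(u^2 + 1), u/sqrt(u^2 + 1)), and the second partials r_uu, r_uv, r_vv. Take dot products:
  L(u, v) = r_uu · N̂ = 0,
  M(u, v) = r_uv · N̂ = -1/sqrt(u^2 + 1),
  N(u, v) = r_vv · N̂ = 0.
Evaluating at (u, v) = (8, -3*pi/5):
  L = 0, M = -sqrt(65)/65, N = 0.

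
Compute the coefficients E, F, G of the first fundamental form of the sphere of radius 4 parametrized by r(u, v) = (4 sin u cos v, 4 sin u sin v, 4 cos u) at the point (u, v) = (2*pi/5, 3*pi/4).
E = 16;  F = 0;  G = 2*sqrt(5) + 10

Partials: r_u = (4*cos(u)*cos(v), 4*sin(v)*cos(u), -4*sin(u)), r_v = (-4*sin(u)*sin(v), 4*sin(u)*cos(v), 0). As functions of (u, v):
  E = r_u · r_u = 16,
  F = r_u · r_v = 0,
  G = r_v · r_v = 16*sin(u)^2.
Evaluating at (u, v) = (2*pi/5, 3*pi/4): E = 16, F = 0, G = 2*sqrt(5) + 10.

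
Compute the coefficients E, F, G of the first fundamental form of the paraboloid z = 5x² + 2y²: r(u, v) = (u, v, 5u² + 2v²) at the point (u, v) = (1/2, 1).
E = 26;  F = 20;  G = 17

Partials: r_u = (1, 0, 10*u), r_v = (0, 1, 4*v). As functions of (u, v):
  E = r_u · r_u = 100*u^2 + 1,
  F = r_u · r_v = 40*u*v,
  G = r_v · r_v = 16*v^2 + 1.
Evaluating at (u, v) = (1/2, 1): E = 26, F = 20, G = 17.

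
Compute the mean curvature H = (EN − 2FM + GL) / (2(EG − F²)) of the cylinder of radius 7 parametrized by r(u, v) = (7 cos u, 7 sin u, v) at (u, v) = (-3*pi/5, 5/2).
H = -1/14

With E = 49, F = 0, G = 1, L = -7, M = 0, N = 0, assemble
  H = (EN − 2FM + GL) / (2(EG − F²)) = -1/14.
At (u, v) = (-3*pi/5, 5/2): H = -1/14.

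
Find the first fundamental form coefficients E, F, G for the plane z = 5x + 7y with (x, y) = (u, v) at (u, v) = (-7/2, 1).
E = 26;  F = 35;  G = 50

Partials: r_u = (1, 0, 5), r_v = (0, 1, 7). As functions of (u, v):
  E = r_u · r_u = 26,
  F = r_u · r_v = 35,
  G = r_v · r_v = 50.
Evaluating at (u, v) = (-7/2, 1): E = 26, F = 35, G = 50.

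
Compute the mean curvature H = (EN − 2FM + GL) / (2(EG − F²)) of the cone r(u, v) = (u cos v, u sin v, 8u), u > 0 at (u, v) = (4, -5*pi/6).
H = sqrt(65)/65

With E = 65, F = 0, G = u^2, L = 0, M = 0, N = 8*sqrt(65)*u^2/(65*Abs(u)), assemble
  H = (EN − 2FM + GL) / (2(EG − F²)) = 4*sqrt(65)/(65*Abs(u)).
At (u, v) = (4, -5*pi/6): H = sqrt(65)/65.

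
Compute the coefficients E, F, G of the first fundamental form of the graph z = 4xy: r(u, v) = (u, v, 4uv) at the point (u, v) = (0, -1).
E = 17;  F = 0;  G = 1

Partials: r_u = (1, 0, 4*v), r_v = (0, 1, 4*u). As functions of (u, v):
  E = r_u · r_u = 16*v^2 + 1,
  F = r_u · r_v = 16*u*v,
  G = r_v · r_v = 16*u^2 + 1.
Evaluating at (u, v) = (0, -1): E = 17, F = 0, G = 1.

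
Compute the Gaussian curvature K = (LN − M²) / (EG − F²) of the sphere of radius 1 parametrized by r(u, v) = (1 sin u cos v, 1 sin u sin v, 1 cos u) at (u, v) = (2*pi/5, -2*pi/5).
K = 1

Coefficients of the first fundamental form: E = 1, F = 0, G = sin(u)^2.
Coefficients of the second fundamental form: L = -sin(u)/Abs(sin(u)), M = 0, N = -sin(u)^3/Abs(sin(u)).
Assemble K = (LN − M²)/(EG − F²) = 1. At (u, v) = (2*pi/5, -2*pi/5): K = 1.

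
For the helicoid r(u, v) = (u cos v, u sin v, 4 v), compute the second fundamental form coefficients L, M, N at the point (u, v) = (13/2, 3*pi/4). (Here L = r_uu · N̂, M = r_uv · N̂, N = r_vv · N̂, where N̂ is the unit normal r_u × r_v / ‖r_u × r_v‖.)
L = 0;  M = -8*sqrt(233)/233;  N = 0

Compute the unit normal N̂(u, v) = (4*sin(v)/sqrt(u^2 + 16), -4*cos(v)/sqrt(u^2 + 16), u/sqrt(u^2 + 16)), and the second partials r_uu, r_uv, r_vv. Take dot products:
  L(u, v) = r_uu · N̂ = 0,
  M(u, v) = r_uv · N̂ = -4/sqrt(u^2 + 16),
  N(u, v) = r_vv · N̂ = 0.
Evaluating at (u, v) = (13/2, 3*pi/4):
  L = 0, M = -8*sqrt(233)/233, N = 0.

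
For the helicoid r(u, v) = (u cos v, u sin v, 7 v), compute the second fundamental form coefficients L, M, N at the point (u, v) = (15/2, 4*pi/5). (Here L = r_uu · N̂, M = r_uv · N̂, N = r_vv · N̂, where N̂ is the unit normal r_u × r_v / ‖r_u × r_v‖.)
L = 0;  M = -14*sqrt(421)/421;  N = 0

Compute the unit normal N̂(u, v) = (7*sin(v)/sqrt(u^2 + 49), -7*cos(v)/sqrt(u^2 + 49), u/sqrt(u^2 + 49)), and the second partials r_uu, r_uv, r_vv. Take dot products:
  L(u, v) = r_uu · N̂ = 0,
  M(u, v) = r_uv · N̂ = -7/sqrt(u^2 + 49),
  N(u, v) = r_vv · N̂ = 0.
Evaluating at (u, v) = (15/2, 4*pi/5):
  L = 0, M = -14*sqrt(421)/421, N = 0.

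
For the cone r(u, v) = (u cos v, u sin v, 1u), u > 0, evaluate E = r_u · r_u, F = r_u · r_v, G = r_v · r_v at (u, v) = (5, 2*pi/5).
E = 2;  F = 0;  G = 25

Partials: r_u = (cos(v), sin(v), 1), r_v = (-u*sin(v), u*cos(v), 0). As functions of (u, v):
  E = r_u · r_u = 2,
  F = r_u · r_v = 0,
  G = r_v · r_v = u^2.
Evaluating at (u, v) = (5, 2*pi/5): E = 2, F = 0, G = 25.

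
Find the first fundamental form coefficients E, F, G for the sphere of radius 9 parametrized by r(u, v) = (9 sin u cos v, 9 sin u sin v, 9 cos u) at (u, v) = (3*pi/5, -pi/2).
E = 81;  F = 0;  G = 81*sqrt(5)/8 + 405/8

Partials: r_u = (9*cos(u)*cos(v), 9*sin(v)*cos(u), -9*sin(u)), r_v = (-9*sin(u)*sin(v), 9*sin(u)*cos(v), 0). As functions of (u, v):
  E = r_u · r_u = 81,
  F = r_u · r_v = 0,
  G = r_v · r_v = 81*sin(u)^2.
Evaluating at (u, v) = (3*pi/5, -pi/2): E = 81, F = 0, G = 81*sqrt(5)/8 + 405/8.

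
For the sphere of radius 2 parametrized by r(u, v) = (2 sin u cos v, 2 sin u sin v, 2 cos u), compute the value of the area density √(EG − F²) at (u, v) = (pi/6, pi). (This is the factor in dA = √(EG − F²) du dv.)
√(EG − F²)|_{(pi/6, pi)} = 2

E = 4, F = 0, G = 4*sin(u)^2, so EG − F² = 16*sin(u)^2. Taking the positive square root: √(EG − F²) = 4*Abs(sin(u)). At (u, v) = (pi/6, pi): 2.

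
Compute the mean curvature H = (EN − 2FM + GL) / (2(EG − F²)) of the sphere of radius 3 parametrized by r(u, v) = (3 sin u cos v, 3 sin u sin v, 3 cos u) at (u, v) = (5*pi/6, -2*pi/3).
H = -1/3

With E = 9, F = 0, G = 9*sin(u)^2, L = -3*sin(u)/Abs(sin(u)), M = 0, N = -3*sin(u)^3/Abs(sin(u)), assemble
  H = (EN − 2FM + GL) / (2(EG − F²)) = -sin(u)/(3*Abs(sin(u))).
At (u, v) = (5*pi/6, -2*pi/3): H = -1/3.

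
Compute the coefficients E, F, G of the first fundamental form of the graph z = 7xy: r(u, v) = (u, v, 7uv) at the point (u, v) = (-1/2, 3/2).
E = 445/4;  F = -147/4;  G = 53/4

Partials: r_u = (1, 0, 7*v), r_v = (0, 1, 7*u). As functions of (u, v):
  E = r_u · r_u = 49*v^2 + 1,
  F = r_u · r_v = 49*u*v,
  G = r_v · r_v = 49*u^2 + 1.
Evaluating at (u, v) = (-1/2, 3/2): E = 445/4, F = -147/4, G = 53/4.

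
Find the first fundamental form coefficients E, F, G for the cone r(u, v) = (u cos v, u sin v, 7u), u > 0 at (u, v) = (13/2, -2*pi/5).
E = 50;  F = 0;  G = 169/4

Partials: r_u = (cos(v), sin(v), 7), r_v = (-u*sin(v), u*cos(v), 0). As functions of (u, v):
  E = r_u · r_u = 50,
  F = r_u · r_v = 0,
  G = r_v · r_v = u^2.
Evaluating at (u, v) = (13/2, -2*pi/5): E = 50, F = 0, G = 169/4.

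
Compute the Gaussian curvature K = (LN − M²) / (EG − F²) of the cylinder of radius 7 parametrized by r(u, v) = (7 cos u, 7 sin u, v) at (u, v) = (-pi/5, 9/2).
K = 0

Coefficients of the first fundamental form: E = 49, F = 0, G = 1.
Coefficients of the second fundamental form: L = -7, M = 0, N = 0.
Assemble K = (LN − M²)/(EG − F²) = 0. At (u, v) = (-pi/5, 9/2): K = 0.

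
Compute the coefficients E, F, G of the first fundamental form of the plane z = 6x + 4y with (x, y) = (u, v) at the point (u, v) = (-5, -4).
E = 37;  F = 24;  G = 17

Partials: r_u = (1, 0, 6), r_v = (0, 1, 4). As functions of (u, v):
  E = r_u · r_u = 37,
  F = r_u · r_v = 24,
  G = r_v · r_v = 17.
Evaluating at (u, v) = (-5, -4): E = 37, F = 24, G = 17.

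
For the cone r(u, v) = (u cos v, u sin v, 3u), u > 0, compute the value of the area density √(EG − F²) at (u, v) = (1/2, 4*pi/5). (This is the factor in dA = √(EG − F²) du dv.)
√(EG − F²)|_{(1/2, 4*pi/5)} = sqrt(10)/2

E = 10, F = 0, G = u^2, so EG − F² = 10*u^2. Taking the positive square root: √(EG − F²) = sqrt(10)*Abs(u). At (u, v) = (1/2, 4*pi/5): sqrt(10)/2.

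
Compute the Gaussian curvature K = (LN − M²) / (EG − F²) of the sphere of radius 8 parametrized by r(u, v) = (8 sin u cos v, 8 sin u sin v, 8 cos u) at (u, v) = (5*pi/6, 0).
K = 1/64

Coefficients of the first fundamental form: E = 64, F = 0, G = 64*sin(u)^2.
Coefficients of the second fundamental form: L = -8*sin(u)/Abs(sin(u)), M = 0, N = -8*sin(u)^3/Abs(sin(u)).
Assemble K = (LN − M²)/(EG − F²) = 1/64. At (u, v) = (5*pi/6, 0): K = 1/64.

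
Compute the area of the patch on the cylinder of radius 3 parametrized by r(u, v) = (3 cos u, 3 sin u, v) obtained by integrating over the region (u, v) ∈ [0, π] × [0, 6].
Area = 18*pi

Area = ∫∫ √(EG − F²) du dv with √(EG − F²) = 3. Integrating over [0, π] × [0, 6] gives 18*pi.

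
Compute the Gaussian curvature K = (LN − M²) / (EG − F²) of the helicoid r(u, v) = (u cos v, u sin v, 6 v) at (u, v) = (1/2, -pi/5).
K = -576/21025

Coefficients of the first fundamental form: E = 1, F = 0, G = u^2 + 36.
Coefficients of the second fundamental form: L = 0, M = -6/sqrt(u^2 + 36), N = 0.
Assemble K = (LN − M²)/(EG − F²) = -36/(u^2 + 36)^2. At (u, v) = (1/2, -pi/5): K = -576/21025.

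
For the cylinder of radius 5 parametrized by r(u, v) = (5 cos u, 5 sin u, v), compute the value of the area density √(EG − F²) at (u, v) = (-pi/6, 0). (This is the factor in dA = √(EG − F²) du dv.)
√(EG − F²)|_{(-pi/6, 0)} = 5

E = 25, F = 0, G = 1, so EG − F² = 25. Taking the positive square root: √(EG − F²) = 5. At (u, v) = (-pi/6, 0): 5.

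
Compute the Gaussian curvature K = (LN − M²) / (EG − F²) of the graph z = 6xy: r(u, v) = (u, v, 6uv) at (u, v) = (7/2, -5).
K = -9/450241

Coefficients of the first fundamental form: E = 36*v^2 + 1, F = 36*u*v, G = 36*u^2 + 1.
Coefficients of the second fundamental form: L = 0, M = 6/sqrt(36*u^2 + 36*v^2 + 1), N = 0.
Assemble K = (LN − M²)/(EG − F²) = -36/(1296*u^4 + 2592*u^2*v^2 + 72*u^2 + 1296*v^4 + 72*v^2 + 1). At (u, v) = (7/2, -5): K = -9/450241.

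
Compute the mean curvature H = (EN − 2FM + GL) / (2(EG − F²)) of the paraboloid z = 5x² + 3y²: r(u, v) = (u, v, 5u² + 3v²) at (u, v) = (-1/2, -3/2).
H = 488*sqrt(107)/11449

With E = 100*u^2 + 1, F = 60*u*v, G = 36*v^2 + 1, L = 10/sqrt(100*u^2 + 36*v^2 + 1), M = 0, N = 6/sqrt(100*u^2 + 36*v^2 + 1), assemble
  H = (EN − 2FM + GL) / (2(EG − F²)) = 4*(75*u^2 + 45*v^2 + 2)/(100*u^2 + 36*v^2 + 1)^(3/2).
At (u, v) = (-1/2, -3/2): H = 488*sqrt(107)/11449.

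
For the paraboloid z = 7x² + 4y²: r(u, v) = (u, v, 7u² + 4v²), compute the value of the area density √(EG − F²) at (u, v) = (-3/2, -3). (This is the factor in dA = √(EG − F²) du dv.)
√(EG − F²)|_{(-3/2, -3)} = sqrt(1018)

E = 196*u^2 + 1, F = 112*u*v, G = 64*v^2 + 1, so EG − F² = 196*u^2 + 64*v^2 + 1. Taking the positive square root: √(EG − F²) = sqrt(196*u^2 + 64*v^2 + 1). At (u, v) = (-3/2, -3): sqrt(1018).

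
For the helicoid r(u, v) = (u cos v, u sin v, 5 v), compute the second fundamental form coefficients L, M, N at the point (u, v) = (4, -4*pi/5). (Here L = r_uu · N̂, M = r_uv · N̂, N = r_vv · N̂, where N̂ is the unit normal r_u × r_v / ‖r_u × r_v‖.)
L = 0;  M = -5*sqrt(41)/41;  N = 0

Compute the unit normal N̂(u, v) = (5*sin(v)/sqrt(u^2 + 25), -5*cos(v)/sqrt(u^2 + 25), u/sqrt(u^2 + 25)), and the second partials r_uu, r_uv, r_vv. Take dot products:
  L(u, v) = r_uu · N̂ = 0,
  M(u, v) = r_uv · N̂ = -5/sqrt(u^2 + 25),
  N(u, v) = r_vv · N̂ = 0.
Evaluating at (u, v) = (4, -4*pi/5):
  L = 0, M = -5*sqrt(41)/41, N = 0.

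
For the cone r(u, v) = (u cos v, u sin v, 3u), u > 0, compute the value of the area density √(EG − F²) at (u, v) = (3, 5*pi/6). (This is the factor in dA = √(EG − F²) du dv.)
√(EG − F²)|_{(3, 5*pi/6)} = 3*sqrt(10)

E = 10, F = 0, G = u^2, so EG − F² = 10*u^2. Taking the positive square root: √(EG − F²) = sqrt(10)*Abs(u). At (u, v) = (3, 5*pi/6): 3*sqrt(10).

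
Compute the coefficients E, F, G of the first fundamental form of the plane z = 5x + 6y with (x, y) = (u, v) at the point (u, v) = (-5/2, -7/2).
E = 26;  F = 30;  G = 37

Partials: r_u = (1, 0, 5), r_v = (0, 1, 6). As functions of (u, v):
  E = r_u · r_u = 26,
  F = r_u · r_v = 30,
  G = r_v · r_v = 37.
Evaluating at (u, v) = (-5/2, -7/2): E = 26, F = 30, G = 37.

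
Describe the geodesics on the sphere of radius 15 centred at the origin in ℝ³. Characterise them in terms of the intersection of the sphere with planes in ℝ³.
Geodesics on the sphere of radius 15 are great circles — circles of radius 15 obtained as the intersection of the sphere with planes through the origin (the centre of the sphere).

A curve α(t) of nonzero constant speed on the sphere of radius 15 is a geodesic iff its acceleration α̈ is everywhere normal to the surface, i.e. parallel to the radial vector α(t). Then d/dt(α × α̇) = α̇ × α̇ + α × α̈ = 0, so α × α̇ is a constant vector n ≠ 0 and α(t) · n = 0 for all t: α lies in the plane through the origin with normal n. The intersection of that plane with the sphere is a circle of radius 15 (a great circle). Conversely, a great circle traversed at constant speed has centripetal acceleration pointing at the origin, hence normal to the sphere, so every great circle is a geodesic.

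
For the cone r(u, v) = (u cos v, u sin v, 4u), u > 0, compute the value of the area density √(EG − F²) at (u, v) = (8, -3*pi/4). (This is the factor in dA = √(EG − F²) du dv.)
√(EG − F²)|_{(8, -3*pi/4)} = 8*sqrt(17)

E = 17, F = 0, G = u^2, so EG − F² = 17*u^2. Taking the positive square root: √(EG − F²) = sqrt(17)*Abs(u). At (u, v) = (8, -3*pi/4): 8*sqrt(17).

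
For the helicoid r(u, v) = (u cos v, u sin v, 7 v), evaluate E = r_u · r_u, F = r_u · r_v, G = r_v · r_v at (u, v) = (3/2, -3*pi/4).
E = 1;  F = 0;  G = 205/4

Partials: r_u = (cos(v), sin(v), 0), r_v = (-u*sin(v), u*cos(v), 7). As functions of (u, v):
  E = r_u · r_u = 1,
  F = r_u · r_v = 0,
  G = r_v · r_v = u^2 + 49.
Evaluating at (u, v) = (3/2, -3*pi/4): E = 1, F = 0, G = 205/4.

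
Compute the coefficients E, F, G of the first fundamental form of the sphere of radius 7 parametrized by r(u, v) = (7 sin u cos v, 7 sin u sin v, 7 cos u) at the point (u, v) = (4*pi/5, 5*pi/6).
E = 49;  F = 0;  G = 245/8 - 49*sqrt(5)/8

Partials: r_u = (7*cos(u)*cos(v), 7*sin(v)*cos(u), -7*sin(u)), r_v = (-7*sin(u)*sin(v), 7*sin(u)*cos(v), 0). As functions of (u, v):
  E = r_u · r_u = 49,
  F = r_u · r_v = 0,
  G = r_v · r_v = 49*sin(u)^2.
Evaluating at (u, v) = (4*pi/5, 5*pi/6): E = 49, F = 0, G = 245/8 - 49*sqrt(5)/8.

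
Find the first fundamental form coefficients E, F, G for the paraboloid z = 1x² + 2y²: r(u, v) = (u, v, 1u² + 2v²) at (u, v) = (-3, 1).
E = 37;  F = -24;  G = 17

Partials: r_u = (1, 0, 2*u), r_v = (0, 1, 4*v). As functions of (u, v):
  E = r_u · r_u = 4*u^2 + 1,
  F = r_u · r_v = 8*u*v,
  G = r_v · r_v = 16*v^2 + 1.
Evaluating at (u, v) = (-3, 1): E = 37, F = -24, G = 17.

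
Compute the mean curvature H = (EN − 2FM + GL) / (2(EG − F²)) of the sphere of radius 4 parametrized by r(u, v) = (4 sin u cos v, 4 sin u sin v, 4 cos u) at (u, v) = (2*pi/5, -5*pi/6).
H = -1/4

With E = 16, F = 0, G = 16*sin(u)^2, L = -4*sin(u)/Abs(sin(u)), M = 0, N = -4*sin(u)^3/Abs(sin(u)), assemble
  H = (EN − 2FM + GL) / (2(EG − F²)) = -sin(u)/(4*Abs(sin(u))).
At (u, v) = (2*pi/5, -5*pi/6): H = -1/4.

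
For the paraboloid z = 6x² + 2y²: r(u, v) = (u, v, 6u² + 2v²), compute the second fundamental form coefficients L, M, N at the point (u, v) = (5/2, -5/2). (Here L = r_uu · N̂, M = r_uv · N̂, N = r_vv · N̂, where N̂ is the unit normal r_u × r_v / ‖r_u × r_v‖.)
L = 12*sqrt(1001)/1001;  M = 0;  N = 4*sqrt(1001)/1001

Compute the unit normal N̂(u, v) = (-12*u/sqrt(144*u^2 + 16*v^2 + 1), -4*v/sqrt(144*u^2 + 16*v^2 + 1), 1/sqrt(144*u^2 + 16*v^2 + 1)), and the second partials r_uu, r_uv, r_vv. Take dot products:
  L(u, v) = r_uu · N̂ = 12/sqrt(144*u^2 + 16*v^2 + 1),
  M(u, v) = r_uv · N̂ = 0,
  N(u, v) = r_vv · N̂ = 4/sqrt(144*u^2 + 16*v^2 + 1).
Evaluating at (u, v) = (5/2, -5/2):
  L = 12*sqrt(1001)/1001, M = 0, N = 4*sqrt(1001)/1001.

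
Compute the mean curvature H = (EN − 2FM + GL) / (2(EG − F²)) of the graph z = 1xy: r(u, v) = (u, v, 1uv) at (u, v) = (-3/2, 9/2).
H = 27*sqrt(94)/4418

With E = v^2 + 1, F = u*v, G = u^2 + 1, L = 0, M = 1/sqrt(u^2 + v^2 + 1), N = 0, assemble
  H = (EN − 2FM + GL) / (2(EG − F²)) = -u*v/(u^2 + v^2 + 1)^(3/2).
At (u, v) = (-3/2, 9/2): H = 27*sqrt(94)/4418.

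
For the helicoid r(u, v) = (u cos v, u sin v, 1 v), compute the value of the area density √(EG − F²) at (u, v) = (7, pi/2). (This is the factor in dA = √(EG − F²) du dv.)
√(EG − F²)|_{(7, pi/2)} = 5*sqrt(2)

E = 1, F = 0, G = u^2 + 1, so EG − F² = u^2 + 1. Taking the positive square root: √(EG − F²) = sqrt(u^2 + 1). At (u, v) = (7, pi/2): 5*sqrt(2).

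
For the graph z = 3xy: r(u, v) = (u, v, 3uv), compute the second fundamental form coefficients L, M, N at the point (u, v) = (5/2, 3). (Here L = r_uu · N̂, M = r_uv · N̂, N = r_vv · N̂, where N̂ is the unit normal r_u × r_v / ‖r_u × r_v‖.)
L = 0;  M = 6*sqrt(553)/553;  N = 0

Compute the unit normal N̂(u, v) = (-3*v/sqrt(9*u^2 + 9*v^2 + 1), -3*u/sqrt(9*u^2 + 9*v^2 + 1), 1/sqrt(9*u^2 + 9*v^2 + 1)), and the second partials r_uu, r_uv, r_vv. Take dot products:
  L(u, v) = r_uu · N̂ = 0,
  M(u, v) = r_uv · N̂ = 3/sqrt(9*u^2 + 9*v^2 + 1),
  N(u, v) = r_vv · N̂ = 0.
Evaluating at (u, v) = (5/2, 3):
  L = 0, M = 6*sqrt(553)/553, N = 0.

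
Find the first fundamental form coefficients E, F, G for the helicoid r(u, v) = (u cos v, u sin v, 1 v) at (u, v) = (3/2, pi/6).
E = 1;  F = 0;  G = 13/4

Partials: r_u = (cos(v), sin(v), 0), r_v = (-u*sin(v), u*cos(v), 1). As functions of (u, v):
  E = r_u · r_u = 1,
  F = r_u · r_v = 0,
  G = r_v · r_v = u^2 + 1.
Evaluating at (u, v) = (3/2, pi/6): E = 1, F = 0, G = 13/4.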